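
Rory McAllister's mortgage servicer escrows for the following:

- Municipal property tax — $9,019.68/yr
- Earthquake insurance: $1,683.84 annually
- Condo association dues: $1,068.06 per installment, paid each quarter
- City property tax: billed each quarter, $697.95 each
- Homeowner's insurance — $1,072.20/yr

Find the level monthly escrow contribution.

Municipal property tax = $9,019.68
Earthquake insurance = $1,683.84
Condo association dues = $1,068.06 × 4 = $4,272.24
City property tax = $697.95 × 4 = $2,791.80
Homeowner's insurance = $1,072.20
Total per year = $9,019.68 + $1,683.84 + $4,272.24 + $2,791.80 + $1,072.20 = $18,839.76
Monthly escrow = $18,839.76 ÷ 12 = $1,569.98

$1,569.98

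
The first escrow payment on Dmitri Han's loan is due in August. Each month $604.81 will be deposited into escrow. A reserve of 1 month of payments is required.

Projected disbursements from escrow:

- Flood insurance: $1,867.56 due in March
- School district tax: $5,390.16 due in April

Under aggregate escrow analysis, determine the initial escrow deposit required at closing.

Cushion = 1 × $604.81 = $604.81
Trial balance (start $0, +$604.81 each month, − disbursements):
  Aug: +$604.81 → $604.81
  Sep: +$604.81 → $1,209.62
  Oct: +$604.81 → $1,814.43
  Nov: +$604.81 → $2,419.24
  Dec: +$604.81 → $3,024.05
  Jan: +$604.81 → $3,628.86
  Feb: +$604.81 → $4,233.67
  Mar: +$604.81 − $1,867.56 → $2,970.92
  Apr: +$604.81 − $5,390.16 → -$1,814.43
  May: +$604.81 → -$1,209.62
  Jun: +$604.81 → -$604.81
  Jul: +$604.81 → $0.00
Lowest trial balance = -$1,814.43 (Apr)
Initial deposit = cushion − low point = $604.81 − (-$1,814.43) = $2,419.24

$2,419.24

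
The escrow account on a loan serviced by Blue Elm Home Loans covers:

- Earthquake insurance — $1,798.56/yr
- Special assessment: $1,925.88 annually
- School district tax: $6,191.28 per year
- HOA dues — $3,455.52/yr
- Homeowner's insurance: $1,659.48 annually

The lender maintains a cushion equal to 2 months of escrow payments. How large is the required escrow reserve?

$2,505.12

Earthquake insurance — $1,798.56 annually
Special assessment — $1,925.88 annually
School district tax — $6,191.28 annually
HOA dues — $3,455.52 annually
Homeowner's insurance — $1,659.48 annually
Annual escrow total = $15,030.72
Monthly escrow = $15,030.72 / 12 = $1,252.56
Required cushion = 2 × $1,252.56 = $2,505.12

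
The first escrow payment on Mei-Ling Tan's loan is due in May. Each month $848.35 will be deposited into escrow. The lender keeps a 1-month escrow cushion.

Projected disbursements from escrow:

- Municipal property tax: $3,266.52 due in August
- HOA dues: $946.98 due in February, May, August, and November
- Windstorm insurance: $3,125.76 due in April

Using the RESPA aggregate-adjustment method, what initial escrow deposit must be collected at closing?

Cushion = 1 × $848.35 = $848.35
Trial balance (start $0, +$848.35 each month, − disbursements):
  May: +$848.35 − $946.98 → -$98.63
  Jun: +$848.35 → $749.72
  Jul: +$848.35 → $1,598.07
  Aug: +$848.35 − $4,213.50 → -$1,767.08
  Sep: +$848.35 → -$918.73
  Oct: +$848.35 → -$70.38
  Nov: +$848.35 − $946.98 → -$169.01
  Dec: +$848.35 → $679.34
  Jan: +$848.35 → $1,527.69
  Feb: +$848.35 − $946.98 → $1,429.06
  Mar: +$848.35 → $2,277.41
  Apr: +$848.35 − $3,125.76 → $0.00
Lowest trial balance = -$1,767.08 (Aug)
Initial deposit = cushion − low point = $848.35 − (-$1,767.08) = $2,615.43

$2,615.43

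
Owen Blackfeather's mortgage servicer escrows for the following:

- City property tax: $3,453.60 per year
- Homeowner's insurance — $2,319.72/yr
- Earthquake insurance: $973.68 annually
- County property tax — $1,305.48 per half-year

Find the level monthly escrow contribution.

$779.83

City property tax: $3,453.60 per year
Homeowner's insurance: $2,319.72 per year
Earthquake insurance: $973.68 per year
County property tax: $1,305.48 × 2 = $2,610.96 per year
Combined annual = $9,357.96
Monthly escrow = $9,357.96 ÷ 12 = $779.83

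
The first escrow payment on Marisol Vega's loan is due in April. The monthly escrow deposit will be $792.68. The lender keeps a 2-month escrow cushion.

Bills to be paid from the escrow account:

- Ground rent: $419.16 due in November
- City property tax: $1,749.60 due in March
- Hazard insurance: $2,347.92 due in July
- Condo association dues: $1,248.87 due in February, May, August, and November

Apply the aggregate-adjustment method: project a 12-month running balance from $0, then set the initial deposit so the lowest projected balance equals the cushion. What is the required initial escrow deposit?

$2,467.62

Cushion = 2 × $792.68 = $1,585.36
Trial balance (start $0, +$792.68 each month, − disbursements):
  Apr: +$792.68 → $792.68
  May: +$792.68 − $1,248.87 → $336.49
  Jun: +$792.68 → $1,129.17
  Jul: +$792.68 − $2,347.92 → -$426.07
  Aug: +$792.68 − $1,248.87 → -$882.26
  Sep: +$792.68 → -$89.58
  Oct: +$792.68 → $703.10
  Nov: +$792.68 − $1,668.03 → -$172.25
  Dec: +$792.68 → $620.43
  Jan: +$792.68 → $1,413.11
  Feb: +$792.68 − $1,248.87 → $956.92
  Mar: +$792.68 − $1,749.60 → $0.00
Lowest trial balance = -$882.26 (Aug)
Initial deposit = cushion − low point = $1,585.36 − (-$882.26) = $2,467.62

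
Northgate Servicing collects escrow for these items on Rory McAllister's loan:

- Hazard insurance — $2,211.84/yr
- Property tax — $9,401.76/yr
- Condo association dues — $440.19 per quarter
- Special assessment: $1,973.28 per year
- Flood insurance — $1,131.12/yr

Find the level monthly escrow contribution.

Hazard insurance — $2,211.84/yr
Property tax — $9,401.76/yr
Condo association dues — $440.19 × 4 = $1,760.76/yr
Special assessment — $1,973.28/yr
Flood insurance — $1,131.12/yr
Total annual escrow = $16,478.76
Per month = $16,478.76 / 12 = $1,373.23

$1,373.23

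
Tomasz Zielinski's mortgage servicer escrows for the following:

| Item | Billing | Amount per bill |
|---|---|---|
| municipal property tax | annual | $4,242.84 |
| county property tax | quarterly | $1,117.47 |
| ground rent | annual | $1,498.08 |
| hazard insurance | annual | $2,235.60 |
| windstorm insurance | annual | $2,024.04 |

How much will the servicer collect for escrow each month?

$1,205.87

Municipal property tax = $4,242.84 per year
County property tax = $1,117.47 × 4 = $4,469.88 per year
Ground rent = $1,498.08 per year
Hazard insurance = $2,235.60 per year
Windstorm insurance = $2,024.04 per year
Yearly total = $4,242.84 + $4,469.88 + $1,498.08 + $2,235.60 + $2,024.04 = $14,470.44
Monthly escrow = $14,470.44 ÷ 12 = $1,205.87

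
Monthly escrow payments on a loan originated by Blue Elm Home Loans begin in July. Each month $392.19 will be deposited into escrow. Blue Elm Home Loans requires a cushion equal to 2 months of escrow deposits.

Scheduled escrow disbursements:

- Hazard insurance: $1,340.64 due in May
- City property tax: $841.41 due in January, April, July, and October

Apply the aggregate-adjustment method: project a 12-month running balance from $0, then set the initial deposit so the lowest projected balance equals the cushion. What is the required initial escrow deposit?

$1,233.60

Cushion = 2 × $392.19 = $784.38
Trial balance (start $0, +$392.19 each month, − disbursements):
  Jul: +$392.19 − $841.41 → -$449.22
  Aug: +$392.19 → -$57.03
  Sep: +$392.19 → $335.16
  Oct: +$392.19 − $841.41 → -$114.06
  Nov: +$392.19 → $278.13
  Dec: +$392.19 → $670.32
  Jan: +$392.19 − $841.41 → $221.10
  Feb: +$392.19 → $613.29
  Mar: +$392.19 → $1,005.48
  Apr: +$392.19 − $841.41 → $556.26
  May: +$392.19 − $1,340.64 → -$392.19
  Jun: +$392.19 → $0.00
Lowest trial balance = -$449.22 (Jul)
Initial deposit = cushion − low point = $784.38 − (-$449.22) = $1,233.60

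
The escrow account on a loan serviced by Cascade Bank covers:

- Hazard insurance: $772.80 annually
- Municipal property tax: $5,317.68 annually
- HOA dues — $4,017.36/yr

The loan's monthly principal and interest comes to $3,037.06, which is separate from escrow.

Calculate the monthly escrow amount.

Hazard insurance = $772.80/yr
Municipal property tax = $5,317.68/yr
HOA dues = $4,017.36/yr
Total annual escrow = $10,107.84
Monthly escrow = $10,107.84 / 12 = $842.32

$842.32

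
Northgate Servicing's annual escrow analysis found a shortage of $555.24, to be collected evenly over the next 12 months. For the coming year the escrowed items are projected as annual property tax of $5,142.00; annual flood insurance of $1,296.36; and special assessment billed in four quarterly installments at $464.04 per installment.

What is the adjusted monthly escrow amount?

$737.48

Property tax — $5,142.00 annually
Flood insurance — $1,296.36 annually
Special assessment — $464.04 × 4 = $1,856.16 annually
Combined annual = $8,294.52
Per month = $8,294.52 / 12 = $691.21
Monthly shortage recovery: $555.24 ÷ 12 = $46.27
Adjusted monthly = $691.21 + $46.27 = $737.48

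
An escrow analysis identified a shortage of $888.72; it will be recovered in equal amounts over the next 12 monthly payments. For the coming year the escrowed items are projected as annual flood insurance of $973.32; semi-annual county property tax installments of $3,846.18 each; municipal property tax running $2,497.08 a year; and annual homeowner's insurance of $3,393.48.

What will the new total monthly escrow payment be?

$1,287.08

Flood insurance — $973.32 per year
County property tax — $3,846.18 × 2 = $7,692.36 per year
Municipal property tax — $2,497.08 per year
Homeowner's insurance — $3,393.48 per year
Total per year = $973.32 + $7,692.36 + $2,497.08 + $3,393.48 = $14,556.24
Per month = $14,556.24 / 12 = $1,213.02
Shortage per month = $888.72 / 12 = $74.06
New monthly escrow = $1,213.02 + $74.06 = $1,287.08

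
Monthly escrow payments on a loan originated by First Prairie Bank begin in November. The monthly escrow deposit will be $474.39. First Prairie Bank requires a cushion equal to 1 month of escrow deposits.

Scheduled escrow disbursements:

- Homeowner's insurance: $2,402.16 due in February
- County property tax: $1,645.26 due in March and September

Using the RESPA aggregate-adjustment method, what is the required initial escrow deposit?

Cushion = 1 × $474.39 = $474.39
Trial balance (start $0, +$474.39 each month, − disbursements):
  Nov: +$474.39 → $474.39
  Dec: +$474.39 → $948.78
  Jan: +$474.39 → $1,423.17
  Feb: +$474.39 − $2,402.16 → -$504.60
  Mar: +$474.39 − $1,645.26 → -$1,675.47
  Apr: +$474.39 → -$1,201.08
  May: +$474.39 → -$726.69
  Jun: +$474.39 → -$252.30
  Jul: +$474.39 → $222.09
  Aug: +$474.39 → $696.48
  Sep: +$474.39 − $1,645.26 → -$474.39
  Oct: +$474.39 → $0.00
Lowest trial balance = -$1,675.47 (Mar)
Initial deposit = cushion − low point = $474.39 − (-$1,675.47) = $2,149.86

$2,149.86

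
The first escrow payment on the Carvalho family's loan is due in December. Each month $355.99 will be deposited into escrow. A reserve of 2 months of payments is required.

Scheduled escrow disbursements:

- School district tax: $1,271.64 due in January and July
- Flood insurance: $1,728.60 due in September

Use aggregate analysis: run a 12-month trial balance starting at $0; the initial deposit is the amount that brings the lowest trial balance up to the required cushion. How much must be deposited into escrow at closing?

$1,423.96

Cushion = 2 × $355.99 = $711.98
Trial balance (start $0, +$355.99 each month, − disbursements):
  Dec: +$355.99 → $355.99
  Jan: +$355.99 − $1,271.64 → -$559.66
  Feb: +$355.99 → -$203.67
  Mar: +$355.99 → $152.32
  Apr: +$355.99 → $508.31
  May: +$355.99 → $864.30
  Jun: +$355.99 → $1,220.29
  Jul: +$355.99 − $1,271.64 → $304.64
  Aug: +$355.99 → $660.63
  Sep: +$355.99 − $1,728.60 → -$711.98
  Oct: +$355.99 → -$355.99
  Nov: +$355.99 → $0.00
Lowest trial balance = -$711.98 (Sep)
Initial deposit = cushion − low point = $711.98 − (-$711.98) = $1,423.96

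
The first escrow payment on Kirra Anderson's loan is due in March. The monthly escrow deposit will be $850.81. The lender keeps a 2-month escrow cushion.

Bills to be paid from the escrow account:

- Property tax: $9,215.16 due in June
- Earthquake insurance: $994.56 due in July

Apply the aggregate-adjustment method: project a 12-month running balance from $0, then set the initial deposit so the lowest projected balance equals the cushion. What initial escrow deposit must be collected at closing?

$7,657.29

Cushion = 2 × $850.81 = $1,701.62
Trial balance (start $0, +$850.81 each month, − disbursements):
  Mar: +$850.81 → $850.81
  Apr: +$850.81 → $1,701.62
  May: +$850.81 → $2,552.43
  Jun: +$850.81 − $9,215.16 → -$5,811.92
  Jul: +$850.81 − $994.56 → -$5,955.67
  Aug: +$850.81 → -$5,104.86
  Sep: +$850.81 → -$4,254.05
  Oct: +$850.81 → -$3,403.24
  Nov: +$850.81 → -$2,552.43
  Dec: +$850.81 → -$1,701.62
  Jan: +$850.81 → -$850.81
  Feb: +$850.81 → $0.00
Lowest trial balance = -$5,955.67 (Jul)
Initial deposit = cushion − low point = $1,701.62 − (-$5,955.67) = $7,657.29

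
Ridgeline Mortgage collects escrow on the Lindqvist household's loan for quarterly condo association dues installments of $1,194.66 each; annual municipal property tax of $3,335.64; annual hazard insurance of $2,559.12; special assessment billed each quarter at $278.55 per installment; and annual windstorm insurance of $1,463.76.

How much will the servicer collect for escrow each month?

$1,104.28

Condo association dues = $1,194.66 × 4 = $4,778.64
Municipal property tax = $3,335.64
Hazard insurance = $2,559.12
Special assessment = $278.55 × 4 = $1,114.20
Windstorm insurance = $1,463.76
Annual escrow total = $13,251.36
Monthly escrow = $13,251.36 / 12 = $1,104.28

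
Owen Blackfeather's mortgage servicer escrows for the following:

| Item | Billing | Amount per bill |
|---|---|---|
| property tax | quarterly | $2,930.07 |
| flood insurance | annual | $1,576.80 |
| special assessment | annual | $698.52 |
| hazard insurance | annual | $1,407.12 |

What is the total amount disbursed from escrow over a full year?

$15,402.72

Property tax = $2,930.07 × 4 = $11,720.28/yr
Flood insurance = $1,576.80/yr
Special assessment = $698.52/yr
Hazard insurance = $1,407.12/yr
Total annual escrow = $11,720.28 + $1,576.80 + $698.52 + $1,407.12 = $15,402.72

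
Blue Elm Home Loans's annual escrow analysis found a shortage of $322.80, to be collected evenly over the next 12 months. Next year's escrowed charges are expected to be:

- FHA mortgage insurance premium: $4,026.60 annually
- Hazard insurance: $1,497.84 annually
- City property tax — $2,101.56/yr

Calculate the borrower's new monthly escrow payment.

$662.40

FHA mortgage insurance premium: $4,026.60/yr
Hazard insurance: $1,497.84/yr
City property tax: $2,101.56/yr
Total per year = $4,026.60 + $1,497.84 + $2,101.56 = $7,626.00
Monthly escrow = $7,626.00 / 12 = $635.50
Monthly shortage recovery: $322.80 ÷ 12 = $26.90
Adjusted monthly = $635.50 + $26.90 = $662.40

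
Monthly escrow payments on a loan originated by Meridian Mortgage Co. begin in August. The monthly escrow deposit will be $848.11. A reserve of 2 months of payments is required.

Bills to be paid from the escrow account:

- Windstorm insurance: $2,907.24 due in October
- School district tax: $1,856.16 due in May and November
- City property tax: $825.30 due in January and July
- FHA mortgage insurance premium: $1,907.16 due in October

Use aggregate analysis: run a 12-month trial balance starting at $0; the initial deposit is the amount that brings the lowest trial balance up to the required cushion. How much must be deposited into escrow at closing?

Cushion = 2 × $848.11 = $1,696.22
Trial balance (start $0, +$848.11 each month, − disbursements):
  Aug: +$848.11 → $848.11
  Sep: +$848.11 → $1,696.22
  Oct: +$848.11 − $4,814.40 → -$2,270.07
  Nov: +$848.11 − $1,856.16 → -$3,278.12
  Dec: +$848.11 → -$2,430.01
  Jan: +$848.11 − $825.30 → -$2,407.20
  Feb: +$848.11 → -$1,559.09
  Mar: +$848.11 → -$710.98
  Apr: +$848.11 → $137.13
  May: +$848.11 − $1,856.16 → -$870.92
  Jun: +$848.11 → -$22.81
  Jul: +$848.11 − $825.30 → $0.00
Lowest trial balance = -$3,278.12 (Nov)
Initial deposit = cushion − low point = $1,696.22 − (-$3,278.12) = $4,974.34

$4,974.34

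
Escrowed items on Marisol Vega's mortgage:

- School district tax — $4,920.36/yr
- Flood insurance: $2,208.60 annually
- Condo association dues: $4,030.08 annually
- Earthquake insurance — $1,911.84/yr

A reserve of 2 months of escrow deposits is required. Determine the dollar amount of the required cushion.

School district tax = $4,920.36 per year
Flood insurance = $2,208.60 per year
Condo association dues = $4,030.08 per year
Earthquake insurance = $1,911.84 per year
Yearly total = $13,070.88
Per month = $13,070.88 / 12 = $1,089.24
Reserve = 2 × $1,089.24 = $2,178.48

$2,178.48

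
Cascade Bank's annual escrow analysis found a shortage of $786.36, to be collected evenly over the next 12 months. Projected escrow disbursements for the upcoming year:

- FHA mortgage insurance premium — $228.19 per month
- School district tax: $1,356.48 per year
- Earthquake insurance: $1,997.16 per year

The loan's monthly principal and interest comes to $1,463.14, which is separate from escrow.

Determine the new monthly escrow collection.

FHA mortgage insurance premium = $228.19 × 12 = $2,738.28 annually
School district tax = $1,356.48 annually
Earthquake insurance = $1,997.16 annually
Combined annual = $2,738.28 + $1,356.48 + $1,997.16 = $6,091.92
Monthly = $6,091.92 / 12 = $507.66
Shortage spread = $786.36 / 12 = $65.53/mo
Adjusted monthly = $507.66 + $65.53 = $573.19

$573.19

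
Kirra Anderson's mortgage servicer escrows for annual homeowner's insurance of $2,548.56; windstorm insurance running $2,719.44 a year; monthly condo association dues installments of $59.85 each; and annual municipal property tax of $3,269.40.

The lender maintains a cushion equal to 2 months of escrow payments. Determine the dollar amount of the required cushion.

Homeowner's insurance: $2,548.56
Windstorm insurance: $2,719.44
Condo association dues: $59.85 × 12 = $718.20
Municipal property tax: $3,269.40
Yearly total = $2,548.56 + $2,719.44 + $718.20 + $3,269.40 = $9,255.60
Monthly = $9,255.60 / 12 = $771.30
Reserve = 2 × $771.30 = $1,542.60

$1,542.60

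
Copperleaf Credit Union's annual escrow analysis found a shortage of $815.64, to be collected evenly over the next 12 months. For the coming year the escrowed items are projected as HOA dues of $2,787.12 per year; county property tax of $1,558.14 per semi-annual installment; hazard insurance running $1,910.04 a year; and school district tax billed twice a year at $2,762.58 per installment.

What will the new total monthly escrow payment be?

HOA dues — $2,787.12 annually
County property tax — $1,558.14 × 2 = $3,116.28 annually
Hazard insurance — $1,910.04 annually
School district tax — $2,762.58 × 2 = $5,525.16 annually
Annual escrow total = $2,787.12 + $3,116.28 + $1,910.04 + $5,525.16 = $13,338.60
Per month = $13,338.60 ÷ 12 = $1,111.55
Shortage per month = $815.64 / 12 = $67.97
New monthly escrow = $1,111.55 + $67.97 = $1,179.52

$1,179.52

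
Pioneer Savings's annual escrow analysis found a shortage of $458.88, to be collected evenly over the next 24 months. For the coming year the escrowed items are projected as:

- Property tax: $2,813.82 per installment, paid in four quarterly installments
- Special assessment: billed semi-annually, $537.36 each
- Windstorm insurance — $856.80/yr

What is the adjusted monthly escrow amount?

Property tax = $2,813.82 × 4 = $11,255.28
Special assessment = $537.36 × 2 = $1,074.72
Windstorm insurance = $856.80
Total annual escrow = $11,255.28 + $1,074.72 + $856.80 = $13,186.80
Per month = $13,186.80 ÷ 12 = $1,098.90
Shortage per month = $458.88 ÷ 24 = $19.12
New monthly escrow = $1,098.90 + $19.12 = $1,118.02

$1,118.02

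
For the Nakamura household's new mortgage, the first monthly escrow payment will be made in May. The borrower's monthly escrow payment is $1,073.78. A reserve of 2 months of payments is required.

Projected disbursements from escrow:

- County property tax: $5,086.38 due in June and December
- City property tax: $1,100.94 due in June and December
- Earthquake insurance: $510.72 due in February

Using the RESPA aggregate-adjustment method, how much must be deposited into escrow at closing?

Cushion = 2 × $1,073.78 = $2,147.56
Trial balance (start $0, +$1,073.78 each month, − disbursements):
  May: +$1,073.78 → $1,073.78
  Jun: +$1,073.78 − $6,187.32 → -$4,039.76
  Jul: +$1,073.78 → -$2,965.98
  Aug: +$1,073.78 → -$1,892.20
  Sep: +$1,073.78 → -$818.42
  Oct: +$1,073.78 → $255.36
  Nov: +$1,073.78 → $1,329.14
  Dec: +$1,073.78 − $6,187.32 → -$3,784.40
  Jan: +$1,073.78 → -$2,710.62
  Feb: +$1,073.78 − $510.72 → -$2,147.56
  Mar: +$1,073.78 → -$1,073.78
  Apr: +$1,073.78 → $0.00
Lowest trial balance = -$4,039.76 (Jun)
Initial deposit = cushion − low point = $2,147.56 − (-$4,039.76) = $6,187.32

$6,187.32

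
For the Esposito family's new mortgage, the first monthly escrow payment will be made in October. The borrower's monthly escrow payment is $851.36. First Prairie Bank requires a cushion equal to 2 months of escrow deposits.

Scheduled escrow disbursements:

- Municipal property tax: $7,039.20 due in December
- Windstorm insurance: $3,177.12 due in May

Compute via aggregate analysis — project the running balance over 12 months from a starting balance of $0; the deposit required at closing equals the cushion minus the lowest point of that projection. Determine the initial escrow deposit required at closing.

$6,187.84

Cushion = 2 × $851.36 = $1,702.72
Trial balance (start $0, +$851.36 each month, − disbursements):
  Oct: +$851.36 → $851.36
  Nov: +$851.36 → $1,702.72
  Dec: +$851.36 − $7,039.20 → -$4,485.12
  Jan: +$851.36 → -$3,633.76
  Feb: +$851.36 → -$2,782.40
  Mar: +$851.36 → -$1,931.04
  Apr: +$851.36 → -$1,079.68
  May: +$851.36 − $3,177.12 → -$3,405.44
  Jun: +$851.36 → -$2,554.08
  Jul: +$851.36 → -$1,702.72
  Aug: +$851.36 → -$851.36
  Sep: +$851.36 → $0.00
Lowest trial balance = -$4,485.12 (Dec)
Initial deposit = cushion − low point = $1,702.72 − (-$4,485.12) = $6,187.84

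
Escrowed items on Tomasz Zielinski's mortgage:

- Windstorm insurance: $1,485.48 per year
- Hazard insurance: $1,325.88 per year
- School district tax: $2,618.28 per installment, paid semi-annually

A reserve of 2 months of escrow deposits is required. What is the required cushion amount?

$1,341.32

Windstorm insurance: $1,485.48
Hazard insurance: $1,325.88
School district tax: $2,618.28 × 2 = $5,236.56
Total annual escrow = $8,047.92
Per month = $8,047.92 / 12 = $670.66
Reserve = 2 × $670.66 = $1,341.32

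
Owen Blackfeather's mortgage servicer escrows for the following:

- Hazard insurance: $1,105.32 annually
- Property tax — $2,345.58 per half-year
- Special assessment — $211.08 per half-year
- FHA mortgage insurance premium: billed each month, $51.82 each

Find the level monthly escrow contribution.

$570.04

Hazard insurance = $1,105.32
Property tax = $2,345.58 × 2 = $4,691.16
Special assessment = $211.08 × 2 = $422.16
FHA mortgage insurance premium = $51.82 × 12 = $621.84
Annual escrow total = $1,105.32 + $4,691.16 + $422.16 + $621.84 = $6,840.48
Monthly = $6,840.48 / 12 = $570.04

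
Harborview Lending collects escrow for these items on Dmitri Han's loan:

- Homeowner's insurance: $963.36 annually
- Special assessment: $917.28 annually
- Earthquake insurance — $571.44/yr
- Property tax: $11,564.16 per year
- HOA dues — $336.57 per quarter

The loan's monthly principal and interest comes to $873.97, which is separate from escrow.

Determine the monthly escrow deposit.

$1,280.21

Homeowner's insurance: $963.36 annually
Special assessment: $917.28 annually
Earthquake insurance: $571.44 annually
Property tax: $11,564.16 annually
HOA dues: $336.57 × 4 = $1,346.28 annually
Yearly total = $15,362.52
Per month = $15,362.52 / 12 = $1,280.21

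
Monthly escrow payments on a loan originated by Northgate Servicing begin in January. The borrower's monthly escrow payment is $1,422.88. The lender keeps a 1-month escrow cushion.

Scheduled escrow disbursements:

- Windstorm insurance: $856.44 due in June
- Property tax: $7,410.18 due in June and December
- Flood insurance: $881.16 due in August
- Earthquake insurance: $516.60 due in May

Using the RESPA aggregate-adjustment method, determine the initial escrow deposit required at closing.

$1,668.82

Cushion = 1 × $1,422.88 = $1,422.88
Trial balance (start $0, +$1,422.88 each month, − disbursements):
  Jan: +$1,422.88 → $1,422.88
  Feb: +$1,422.88 → $2,845.76
  Mar: +$1,422.88 → $4,268.64
  Apr: +$1,422.88 → $5,691.52
  May: +$1,422.88 − $516.60 → $6,597.80
  Jun: +$1,422.88 − $8,266.62 → -$245.94
  Jul: +$1,422.88 → $1,176.94
  Aug: +$1,422.88 − $881.16 → $1,718.66
  Sep: +$1,422.88 → $3,141.54
  Oct: +$1,422.88 → $4,564.42
  Nov: +$1,422.88 → $5,987.30
  Dec: +$1,422.88 − $7,410.18 → $0.00
Lowest trial balance = -$245.94 (Jun)
Initial deposit = cushion − low point = $1,422.88 − (-$245.94) = $1,668.82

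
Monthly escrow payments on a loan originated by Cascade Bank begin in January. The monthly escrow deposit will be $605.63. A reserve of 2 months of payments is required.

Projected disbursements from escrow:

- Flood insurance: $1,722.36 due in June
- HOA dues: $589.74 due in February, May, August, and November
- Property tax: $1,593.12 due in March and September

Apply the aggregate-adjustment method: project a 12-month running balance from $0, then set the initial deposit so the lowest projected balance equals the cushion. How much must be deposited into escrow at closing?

Cushion = 2 × $605.63 = $1,211.26
Trial balance (start $0, +$605.63 each month, − disbursements):
  Jan: +$605.63 → $605.63
  Feb: +$605.63 − $589.74 → $621.52
  Mar: +$605.63 − $1,593.12 → -$365.97
  Apr: +$605.63 → $239.66
  May: +$605.63 − $589.74 → $255.55
  Jun: +$605.63 − $1,722.36 → -$861.18
  Jul: +$605.63 → -$255.55
  Aug: +$605.63 − $589.74 → -$239.66
  Sep: +$605.63 − $1,593.12 → -$1,227.15
  Oct: +$605.63 → -$621.52
  Nov: +$605.63 − $589.74 → -$605.63
  Dec: +$605.63 → $0.00
Lowest trial balance = -$1,227.15 (Sep)
Initial deposit = cushion − low point = $1,211.26 − (-$1,227.15) = $2,438.41

$2,438.41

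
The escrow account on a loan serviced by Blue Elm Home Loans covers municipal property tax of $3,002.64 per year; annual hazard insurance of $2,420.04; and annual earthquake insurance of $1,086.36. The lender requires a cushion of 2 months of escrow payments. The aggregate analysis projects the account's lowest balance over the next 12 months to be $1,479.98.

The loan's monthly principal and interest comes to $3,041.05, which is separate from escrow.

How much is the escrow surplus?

$395.14

Municipal property tax: $3,002.64 per year
Hazard insurance: $2,420.04 per year
Earthquake insurance: $1,086.36 per year
Total per year = $3,002.64 + $2,420.04 + $1,086.36 = $6,509.04
Monthly = $6,509.04 / 12 = $542.42
Required reserve = 2 × $542.42 = $1,084.84
Excess over cushion: $1,479.98 − $1,084.84 = $395.14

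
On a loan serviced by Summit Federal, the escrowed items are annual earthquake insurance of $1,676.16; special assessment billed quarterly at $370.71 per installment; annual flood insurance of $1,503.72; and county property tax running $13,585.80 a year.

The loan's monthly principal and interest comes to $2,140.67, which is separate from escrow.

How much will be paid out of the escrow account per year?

$18,248.52

Earthquake insurance — $1,676.16 per year
Special assessment — $370.71 × 4 = $1,482.84 per year
Flood insurance — $1,503.72 per year
County property tax — $13,585.80 per year
Total annual escrow = $1,676.16 + $1,482.84 + $1,503.72 + $13,585.80 = $18,248.52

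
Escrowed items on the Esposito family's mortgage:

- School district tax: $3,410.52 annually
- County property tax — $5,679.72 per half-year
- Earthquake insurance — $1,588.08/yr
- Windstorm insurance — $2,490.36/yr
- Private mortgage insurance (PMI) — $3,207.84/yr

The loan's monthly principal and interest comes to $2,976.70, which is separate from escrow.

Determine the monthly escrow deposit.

$1,838.02

School district tax: $3,410.52
County property tax: $5,679.72 × 2 = $11,359.44
Earthquake insurance: $1,588.08
Windstorm insurance: $2,490.36
Private mortgage insurance (PMI): $3,207.84
Total per year = $3,410.52 + $11,359.44 + $1,588.08 + $2,490.36 + $3,207.84 = $22,056.24
Base monthly escrow = $22,056.24 / 12 = $1,838.02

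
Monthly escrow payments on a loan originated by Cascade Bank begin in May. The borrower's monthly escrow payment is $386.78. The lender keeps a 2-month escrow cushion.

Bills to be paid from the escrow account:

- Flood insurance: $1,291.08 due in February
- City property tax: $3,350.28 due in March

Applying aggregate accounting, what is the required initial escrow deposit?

Cushion = 2 × $386.78 = $773.56
Trial balance (start $0, +$386.78 each month, − disbursements):
  May: +$386.78 → $386.78
  Jun: +$386.78 → $773.56
  Jul: +$386.78 → $1,160.34
  Aug: +$386.78 → $1,547.12
  Sep: +$386.78 → $1,933.90
  Oct: +$386.78 → $2,320.68
  Nov: +$386.78 → $2,707.46
  Dec: +$386.78 → $3,094.24
  Jan: +$386.78 → $3,481.02
  Feb: +$386.78 − $1,291.08 → $2,576.72
  Mar: +$386.78 − $3,350.28 → -$386.78
  Apr: +$386.78 → $0.00
Lowest trial balance = -$386.78 (Mar)
Initial deposit = cushion − low point = $773.56 − (-$386.78) = $1,160.34

$1,160.34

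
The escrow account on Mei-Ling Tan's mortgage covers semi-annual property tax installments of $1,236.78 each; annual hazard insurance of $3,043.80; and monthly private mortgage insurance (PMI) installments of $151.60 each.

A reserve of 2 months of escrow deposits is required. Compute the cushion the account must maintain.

$1,222.76

Property tax: $1,236.78 × 2 = $2,473.56
Hazard insurance: $3,043.80
Private mortgage insurance (PMI): $151.60 × 12 = $1,819.20
Combined annual = $2,473.56 + $3,043.80 + $1,819.20 = $7,336.56
Base monthly escrow = $7,336.56 / 12 = $611.38
Required cushion = 2 × $611.38 = $1,222.76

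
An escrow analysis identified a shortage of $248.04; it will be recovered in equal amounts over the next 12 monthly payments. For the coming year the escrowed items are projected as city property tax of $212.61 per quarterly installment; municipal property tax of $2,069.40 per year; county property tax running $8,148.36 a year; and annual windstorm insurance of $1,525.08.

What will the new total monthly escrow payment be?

City property tax — $212.61 × 4 = $850.44
Municipal property tax — $2,069.40
County property tax — $8,148.36
Windstorm insurance — $1,525.08
Total annual escrow = $850.44 + $2,069.40 + $8,148.36 + $1,525.08 = $12,593.28
Per month = $12,593.28 ÷ 12 = $1,049.44
Shortage spread = $248.04 ÷ 12 = $20.67/mo
Adjusted monthly = $1,049.44 + $20.67 = $1,070.11

$1,070.11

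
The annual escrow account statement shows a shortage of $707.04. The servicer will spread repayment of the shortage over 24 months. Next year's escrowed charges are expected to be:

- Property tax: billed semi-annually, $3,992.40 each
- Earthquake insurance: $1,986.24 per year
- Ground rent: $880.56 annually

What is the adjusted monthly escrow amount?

$933.76

Property tax = $3,992.40 × 2 = $7,984.80 per year
Earthquake insurance = $1,986.24 per year
Ground rent = $880.56 per year
Annual escrow total = $7,984.80 + $1,986.24 + $880.56 = $10,851.60
Base monthly escrow = $10,851.60 ÷ 12 = $904.30
Shortage per month = $707.04 ÷ 24 = $29.46
New monthly escrow = $904.30 + $29.46 = $933.76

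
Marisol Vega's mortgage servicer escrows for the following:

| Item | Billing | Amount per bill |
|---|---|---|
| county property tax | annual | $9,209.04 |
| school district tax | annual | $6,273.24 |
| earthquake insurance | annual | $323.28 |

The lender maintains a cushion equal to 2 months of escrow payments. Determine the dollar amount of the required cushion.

County property tax = $9,209.04/yr
School district tax = $6,273.24/yr
Earthquake insurance = $323.28/yr
Yearly total = $15,805.56
Per month = $15,805.56 / 12 = $1,317.13
Required cushion = 2 × $1,317.13 = $2,634.26

$2,634.26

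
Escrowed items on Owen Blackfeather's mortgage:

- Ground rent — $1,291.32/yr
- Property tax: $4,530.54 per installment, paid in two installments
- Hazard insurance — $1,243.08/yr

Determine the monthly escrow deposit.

Ground rent — $1,291.32 per year
Property tax — $4,530.54 × 2 = $9,061.08 per year
Hazard insurance — $1,243.08 per year
Annual escrow total = $1,291.32 + $9,061.08 + $1,243.08 = $11,595.48
Per month = $11,595.48 ÷ 12 = $966.29

$966.29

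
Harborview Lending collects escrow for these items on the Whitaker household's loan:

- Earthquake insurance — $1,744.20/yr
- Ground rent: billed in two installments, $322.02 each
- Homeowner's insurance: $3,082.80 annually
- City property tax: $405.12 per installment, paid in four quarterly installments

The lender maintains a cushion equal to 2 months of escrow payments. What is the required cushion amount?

$1,181.92

Earthquake insurance — $1,744.20/yr
Ground rent — $322.02 × 2 = $644.04/yr
Homeowner's insurance — $3,082.80/yr
City property tax — $405.12 × 4 = $1,620.48/yr
Total per year = $7,091.52
Per month = $7,091.52 / 12 = $590.96
Cushion = 2 × $590.96 = $1,181.92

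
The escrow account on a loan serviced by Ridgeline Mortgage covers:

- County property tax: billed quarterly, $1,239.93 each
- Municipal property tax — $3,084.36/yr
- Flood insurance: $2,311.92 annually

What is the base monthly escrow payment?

County property tax: $1,239.93 × 4 = $4,959.72
Municipal property tax: $3,084.36
Flood insurance: $2,311.92
Total annual escrow = $4,959.72 + $3,084.36 + $2,311.92 = $10,356.00
Per month = $10,356.00 / 12 = $863.00

$863.00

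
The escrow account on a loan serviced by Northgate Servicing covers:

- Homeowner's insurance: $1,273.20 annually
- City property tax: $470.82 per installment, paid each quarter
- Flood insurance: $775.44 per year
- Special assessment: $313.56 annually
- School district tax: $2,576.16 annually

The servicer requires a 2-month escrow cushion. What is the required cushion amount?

Homeowner's insurance — $1,273.20 annually
City property tax — $470.82 × 4 = $1,883.28 annually
Flood insurance — $775.44 annually
Special assessment — $313.56 annually
School district tax — $2,576.16 annually
Total annual escrow = $1,273.20 + $1,883.28 + $775.44 + $313.56 + $2,576.16 = $6,821.64
Base monthly escrow = $6,821.64 / 12 = $568.47
Reserve = 2 × $568.47 = $1,136.94

$1,136.94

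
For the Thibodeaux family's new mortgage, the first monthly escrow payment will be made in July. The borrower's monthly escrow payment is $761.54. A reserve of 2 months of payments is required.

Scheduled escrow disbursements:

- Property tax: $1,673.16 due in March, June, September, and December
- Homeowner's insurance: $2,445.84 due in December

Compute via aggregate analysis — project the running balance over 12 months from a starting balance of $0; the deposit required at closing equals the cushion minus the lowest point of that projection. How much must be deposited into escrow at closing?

Cushion = 2 × $761.54 = $1,523.08
Trial balance (start $0, +$761.54 each month, − disbursements):
  Jul: +$761.54 → $761.54
  Aug: +$761.54 → $1,523.08
  Sep: +$761.54 − $1,673.16 → $611.46
  Oct: +$761.54 → $1,373.00
  Nov: +$761.54 → $2,134.54
  Dec: +$761.54 − $4,119.00 → -$1,222.92
  Jan: +$761.54 → -$461.38
  Feb: +$761.54 → $300.16
  Mar: +$761.54 − $1,673.16 → -$611.46
  Apr: +$761.54 → $150.08
  May: +$761.54 → $911.62
  Jun: +$761.54 − $1,673.16 → $0.00
Lowest trial balance = -$1,222.92 (Dec)
Initial deposit = cushion − low point = $1,523.08 − (-$1,222.92) = $2,746.00

$2,746.00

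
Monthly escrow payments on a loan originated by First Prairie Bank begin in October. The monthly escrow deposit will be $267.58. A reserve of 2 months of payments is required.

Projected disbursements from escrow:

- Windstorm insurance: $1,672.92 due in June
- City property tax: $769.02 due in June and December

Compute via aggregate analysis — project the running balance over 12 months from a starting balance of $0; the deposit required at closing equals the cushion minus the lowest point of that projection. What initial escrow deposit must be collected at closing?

$1,337.90

Cushion = 2 × $267.58 = $535.16
Trial balance (start $0, +$267.58 each month, − disbursements):
  Oct: +$267.58 → $267.58
  Nov: +$267.58 → $535.16
  Dec: +$267.58 − $769.02 → $33.72
  Jan: +$267.58 → $301.30
  Feb: +$267.58 → $568.88
  Mar: +$267.58 → $836.46
  Apr: +$267.58 → $1,104.04
  May: +$267.58 → $1,371.62
  Jun: +$267.58 − $2,441.94 → -$802.74
  Jul: +$267.58 → -$535.16
  Aug: +$267.58 → -$267.58
  Sep: +$267.58 → $0.00
Lowest trial balance = -$802.74 (Jun)
Initial deposit = cushion − low point = $535.16 − (-$802.74) = $1,337.90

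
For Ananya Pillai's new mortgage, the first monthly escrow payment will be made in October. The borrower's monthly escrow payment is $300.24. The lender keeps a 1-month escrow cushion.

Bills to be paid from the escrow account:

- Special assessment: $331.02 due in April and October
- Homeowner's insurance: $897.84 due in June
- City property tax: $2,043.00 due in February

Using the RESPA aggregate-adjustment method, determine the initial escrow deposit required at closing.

Cushion = 1 × $300.24 = $300.24
Trial balance (start $0, +$300.24 each month, − disbursements):
  Oct: +$300.24 − $331.02 → -$30.78
  Nov: +$300.24 → $269.46
  Dec: +$300.24 → $569.70
  Jan: +$300.24 → $869.94
  Feb: +$300.24 − $2,043.00 → -$872.82
  Mar: +$300.24 → -$572.58
  Apr: +$300.24 − $331.02 → -$603.36
  May: +$300.24 → -$303.12
  Jun: +$300.24 − $897.84 → -$900.72
  Jul: +$300.24 → -$600.48
  Aug: +$300.24 → -$300.24
  Sep: +$300.24 → $0.00
Lowest trial balance = -$900.72 (Jun)
Initial deposit = cushion − low point = $300.24 − (-$900.72) = $1,200.96

$1,200.96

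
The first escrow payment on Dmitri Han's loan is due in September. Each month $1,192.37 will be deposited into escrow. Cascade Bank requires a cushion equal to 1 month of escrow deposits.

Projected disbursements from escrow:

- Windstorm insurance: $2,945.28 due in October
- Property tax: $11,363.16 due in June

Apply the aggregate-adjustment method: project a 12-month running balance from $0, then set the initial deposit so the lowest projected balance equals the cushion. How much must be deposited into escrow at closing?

$3,577.11

Cushion = 1 × $1,192.37 = $1,192.37
Trial balance (start $0, +$1,192.37 each month, − disbursements):
  Sep: +$1,192.37 → $1,192.37
  Oct: +$1,192.37 − $2,945.28 → -$560.54
  Nov: +$1,192.37 → $631.83
  Dec: +$1,192.37 → $1,824.20
  Jan: +$1,192.37 → $3,016.57
  Feb: +$1,192.37 → $4,208.94
  Mar: +$1,192.37 → $5,401.31
  Apr: +$1,192.37 → $6,593.68
  May: +$1,192.37 → $7,786.05
  Jun: +$1,192.37 − $11,363.16 → -$2,384.74
  Jul: +$1,192.37 → -$1,192.37
  Aug: +$1,192.37 → $0.00
Lowest trial balance = -$2,384.74 (Jun)
Initial deposit = cushion − low point = $1,192.37 − (-$2,384.74) = $3,577.11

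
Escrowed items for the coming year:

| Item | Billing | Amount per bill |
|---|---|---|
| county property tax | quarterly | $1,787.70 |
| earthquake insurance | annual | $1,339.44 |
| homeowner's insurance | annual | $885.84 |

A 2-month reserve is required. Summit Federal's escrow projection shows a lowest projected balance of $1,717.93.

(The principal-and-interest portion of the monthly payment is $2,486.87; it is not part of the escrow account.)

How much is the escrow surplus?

County property tax = $1,787.70 × 4 = $7,150.80/yr
Earthquake insurance = $1,339.44/yr
Homeowner's insurance = $885.84/yr
Yearly total = $7,150.80 + $1,339.44 + $885.84 = $9,376.08
Monthly escrow = $9,376.08 / 12 = $781.34
Cushion = 2 × $781.34 = $1,562.68
Surplus = $1,717.93 − $1,562.68 = $155.25

$155.25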